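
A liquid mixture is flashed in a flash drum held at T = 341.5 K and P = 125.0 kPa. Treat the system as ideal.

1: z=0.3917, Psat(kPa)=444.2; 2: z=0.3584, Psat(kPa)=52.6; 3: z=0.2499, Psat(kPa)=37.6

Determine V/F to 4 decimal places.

V/F = 0.3833

Raoult's law: Kᵢ = Pᵢˢᵃᵗ/P = Pᵢˢᵃᵗ/125.0.
  K_1 = 444.2/125.0 = 3.553600, K_2 = 52.6/125.0 = 0.420800, K_3 = 37.6/125.0 = 0.300800
Material balance + equilibrium reduce to Σ zᵢ(Kᵢ−1)/(1+V/F(Kᵢ−1)) = 0.
Feasibility: ΣzᵢKᵢ = 1.6179, Σzᵢ/Kᵢ = 1.7927 — both > 1, two phases present.
Newton iteration, V/F⁰ = 0.5:
  V/F = 0.5000: g = -0.12154, g' = -1.0198 → V/F = 0.3808
  V/F = 0.3808: g = 0.00264, g' = -1.0814 → V/F = 0.3833
Converged at V/F = 0.3833.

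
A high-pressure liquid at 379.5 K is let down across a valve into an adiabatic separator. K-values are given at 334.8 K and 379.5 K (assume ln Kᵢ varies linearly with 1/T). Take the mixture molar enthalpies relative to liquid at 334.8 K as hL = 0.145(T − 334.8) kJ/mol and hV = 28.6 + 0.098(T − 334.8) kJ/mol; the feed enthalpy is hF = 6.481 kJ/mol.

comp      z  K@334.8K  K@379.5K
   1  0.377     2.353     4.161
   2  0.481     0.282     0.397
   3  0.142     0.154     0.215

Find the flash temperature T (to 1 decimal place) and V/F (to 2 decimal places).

Adiabatic flash: solve Rachford–Rice at each trial T, then check hF = ψ·hV(T) + (1−ψ)·hL(T).
  T = 334.8 K: K = (2.353, 0.282, 0.154), RR gives ψ = 0.044, H_out = 1.259 kJ/mol
  T = 379.5 K: K = (4.161, 0.397, 0.215), RR gives ψ = 0.385, H_out = 16.685 kJ/mol
  T = 357.1 K: K = (3.183, 0.338, 0.184), RR gives ψ = 0.254, H_out = 10.244 kJ/mol
  T = 346.0 K: K = (2.752, 0.310, 0.169), RR gives ψ = 0.166, H_out = 6.280 kJ/mol
  T = 351.6 K: K = (2.965, 0.324, 0.176), RR gives ψ = 0.213, H_out = 8.373 kJ/mol
  T = 348.8 K: K = (2.858, 0.317, 0.173), RR gives ψ = 0.191, H_out = 7.353 kJ/mol
  T = 347.4 K: K = (2.805, 0.313, 0.171), RR gives ψ = 0.178, H_out = 6.824 kJ/mol
Linear interpolation between T = 346.0 (H_out = 6.280) and T = 347.4 (H_out = 6.824) on hF = 6.481 gives T ≈ 346.5 K, at which ψ = 0.17.

T = 346.5 K, V/F = 0.17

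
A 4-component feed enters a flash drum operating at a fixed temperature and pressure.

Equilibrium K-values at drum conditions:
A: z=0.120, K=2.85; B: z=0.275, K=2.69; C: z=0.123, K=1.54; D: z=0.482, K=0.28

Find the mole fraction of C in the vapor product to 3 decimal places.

Let ψ = V/F and solve Σ zᵢ(Kᵢ−1)/(1+ψ(Kᵢ−1)) = 0.
Check two-phase: ΣzᵢKᵢ = 1.406 > 1 and Σzᵢ/Kᵢ = 1.946 > 1, so g(0) = 0.406 > 0 and g(1) = -0.946 < 0.
Newton iteration, ψ⁰ = 0.41:
  ψ = 0.410: g = -0.0372, g' = -0.934 → ψ = 0.370
Converged at ψ = 0.370.
Compositions from xᵢ = zᵢ/(1+ψ(Kᵢ−1)), yᵢ = Kᵢxᵢ:
  A: x = 0.071, y = 0.203
  B: x = 0.169, y = 0.455
  C: x = 0.103, y = 0.158
  D: x = 0.657, y = 0.184

y_C = 0.158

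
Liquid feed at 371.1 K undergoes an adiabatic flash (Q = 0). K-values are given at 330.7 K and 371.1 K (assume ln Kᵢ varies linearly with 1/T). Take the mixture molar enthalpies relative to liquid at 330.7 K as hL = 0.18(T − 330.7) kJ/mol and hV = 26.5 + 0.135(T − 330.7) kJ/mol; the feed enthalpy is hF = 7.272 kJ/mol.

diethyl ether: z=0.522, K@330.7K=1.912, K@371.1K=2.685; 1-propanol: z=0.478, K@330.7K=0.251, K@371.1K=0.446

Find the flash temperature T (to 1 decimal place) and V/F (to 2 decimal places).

T = 335.8 K, V/F = 0.24

Adiabatic flash: solve Rachford–Rice at each trial T, then check hF = ψ·hV(T) + (1−ψ)·hL(T).
  T = 330.7 K: K = (1.912, 0.251), RR gives ψ = 0.173, H_out = 4.579 kJ/mol
  T = 371.1 K: K = (2.685, 0.446), RR gives ψ = 0.659, H_out = 23.527 kJ/mol
  T = 350.9 K: K = (2.288, 0.340), RR gives ψ = 0.420, H_out = 14.384 kJ/mol
  T = 340.8 K: K = (2.097, 0.294), RR gives ψ = 0.303, H_out = 9.715 kJ/mol
  T = 335.8 K: K = (2.005, 0.272), RR gives ψ = 0.241, H_out = 7.256 kJ/mol
  T = 338.3 K: K = (2.051, 0.283), RR gives ψ = 0.273, H_out = 8.502 kJ/mol
  T = 337.1 K: K = (2.029, 0.277), RR gives ψ = 0.258, H_out = 7.909 kJ/mol
Linear interpolation between T = 335.8 (H_out = 7.256) and T = 337.1 (H_out = 7.909) on hF = 7.272 gives T ≈ 335.8 K, at which ψ = 0.24.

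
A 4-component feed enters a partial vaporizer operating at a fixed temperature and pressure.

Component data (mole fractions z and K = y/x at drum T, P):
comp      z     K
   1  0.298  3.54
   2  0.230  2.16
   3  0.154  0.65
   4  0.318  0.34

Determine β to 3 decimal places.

Rachford–Rice: g(β) = Σ zᵢ(Kᵢ−1)/(1+β(Kᵢ−1)) = 0.
Check two-phase: ΣzᵢKᵢ = 1.760 > 1 and Σzᵢ/Kᵢ = 1.363 > 1, so g(0) = 0.760 > 0 and g(1) = -0.363 < 0.
Newton iteration, β⁰ = 0.32:
  β = 0.320: g = 0.2853, g' = -0.996 → β = 0.606
  β = 0.606: g = 0.0362, g' = -0.820 → β = 0.651
  β = 0.651: g = -0.0002, g' = -0.831 → β = 0.650
Converged at β = 0.650.

β = 0.650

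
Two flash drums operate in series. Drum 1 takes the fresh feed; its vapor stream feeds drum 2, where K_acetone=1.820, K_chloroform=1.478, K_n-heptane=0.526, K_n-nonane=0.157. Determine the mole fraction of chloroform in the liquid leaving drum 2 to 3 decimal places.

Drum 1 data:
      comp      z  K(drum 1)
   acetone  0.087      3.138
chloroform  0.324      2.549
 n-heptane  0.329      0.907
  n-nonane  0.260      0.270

x_chloroform (drum 2) = 0.406

Drum 1:
Rachford–Rice: g(ψ₁) = Σ zᵢ(Kᵢ−1)/(1+ψ₁(Kᵢ−1)) = 0.
Feasibility: ΣzᵢKᵢ = 1.467, Σzᵢ/Kᵢ = 1.481 — both > 1, two phases present.
Newton iteration, ψ₁⁰ = 0.5:
  ψ₁ = 0.500: g = 0.0417, g' = -0.687 → ψ₁ = 0.561
  ψ₁ = 0.561: g = -0.0005, g' = -0.705 → ψ₁ = 0.560
Converged at ψ₁ = 0.560.
Drum-1 compositions:
  acetone: x = 0.040, y = 0.124
  chloroform: x = 0.173, y = 0.442
  n-heptane: x = 0.347, y = 0.315
  n-nonane: x = 0.440, y = 0.119
Drum-2 feed = drum-1 vapor: z₂ = (0.1242, 0.4422, 0.3148, 0.1188).
Drum 2:
Material balance + equilibrium reduce to Σ zᵢ(Kᵢ−1)/(1+ψ₂(Kᵢ−1)) = 0.
g(0) = ΣzᵢKᵢ − 1 = 0.064 and g(1) = 1 − Σzᵢ/Kᵢ = -0.722, so a root lies in (0, 1).
Newton–Raphson from ψ₂ = 0.5:
  ψ₂ = 0.500: g = -0.1258, g' = -0.482 → ψ₂ = 0.239
  ψ₂ = 0.239: g = -0.0187, g' = -0.362 → ψ₂ = 0.187
  ψ₂ = 0.187: g = -0.0003, g' = -0.352 → ψ₂ = 0.186
Converged at ψ₂ = 0.186.
  acetone: x = 0.108, y = 0.196
  chloroform: x = 0.406, y = 0.600
  n-heptane: x = 0.345, y = 0.182
  n-nonane: x = 0.141, y = 0.022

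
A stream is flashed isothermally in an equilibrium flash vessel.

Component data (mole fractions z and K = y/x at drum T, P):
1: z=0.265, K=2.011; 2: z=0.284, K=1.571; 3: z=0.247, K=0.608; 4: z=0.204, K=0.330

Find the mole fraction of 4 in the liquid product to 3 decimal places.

x_4 = 0.292

Rachford–Rice: g(V/F) = Σ zᵢ(Kᵢ−1)/(1+V/F(Kᵢ−1)) = 0.
Check two-phase: ΣzᵢKᵢ = 1.197 > 1 and Σzᵢ/Kᵢ = 1.337 > 1, so g(0) = 0.197 > 0 and g(1) = -0.337 < 0.
Iterate (Newton) starting at V/F = 0.5:
  V/F = 0.500: g = -0.0219, g' = -0.441 → V/F = 0.450
Converged at V/F = 0.450.
Compositions from xᵢ = zᵢ/(1+V/F(Kᵢ−1)), yᵢ = Kᵢxᵢ:
  1: x = 0.182, y = 0.366
  2: x = 0.226, y = 0.355
  3: x = 0.300, y = 0.182
  4: x = 0.292, y = 0.096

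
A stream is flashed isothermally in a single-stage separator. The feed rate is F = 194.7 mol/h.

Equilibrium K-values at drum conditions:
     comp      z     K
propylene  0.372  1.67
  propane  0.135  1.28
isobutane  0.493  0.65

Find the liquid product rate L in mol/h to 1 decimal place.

L = 86.4 mol/h

Newton iteration, V/F⁰ = 0.5:
  V/F = 0.500: g = 0.0107, g' = -0.191 → V/F = 0.556
Converged at V/F = 0.556.
Then V = V/F·F = 0.5563·194.7 = 108.3 mol/h and L = F − V = 86.4 mol/h.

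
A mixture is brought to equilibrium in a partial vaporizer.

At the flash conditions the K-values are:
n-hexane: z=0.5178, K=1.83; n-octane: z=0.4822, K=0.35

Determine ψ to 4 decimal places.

ψ = 0.2157

Let ψ = V/F and solve Σ zᵢ(Kᵢ−1)/(1+ψ(Kᵢ−1)) = 0.
Check two-phase: ΣzᵢKᵢ = 1.1163 > 1 and Σzᵢ/Kᵢ = 1.6607 > 1, so g(0) = 0.1163 > 0 and g(1) = -0.6607 < 0.
Binary case is linear: z₁(K₁−1)(1+ψ(K₂−1)) + z₂(K₂−1)(1+ψ(K₁−1)) = 0
⇒ ψ = [z₁(K₁−1)+z₂(K₂−1)] / [−(K₁−1)(K₂−1)] = 0.11634/0.53950 = 0.2157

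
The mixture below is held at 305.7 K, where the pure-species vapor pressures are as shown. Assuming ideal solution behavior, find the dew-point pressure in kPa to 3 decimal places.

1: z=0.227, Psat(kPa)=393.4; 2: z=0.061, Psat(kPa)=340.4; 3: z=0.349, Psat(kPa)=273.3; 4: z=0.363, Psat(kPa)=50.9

At the dew point ψ → 1, so Σzᵢ/Kᵢ = 1 with Kᵢ = Pᵢˢᵃᵗ/P ⇒ 1/P = Σzᵢ/Pᵢˢᵃᵗ.
1/P = 0.227/393.4 + 0.061/340.4 + 0.349/273.3 + 0.363/50.9 = 0.009165 ⇒ P = 109.113 kPa

Pdew = 109.113 kPa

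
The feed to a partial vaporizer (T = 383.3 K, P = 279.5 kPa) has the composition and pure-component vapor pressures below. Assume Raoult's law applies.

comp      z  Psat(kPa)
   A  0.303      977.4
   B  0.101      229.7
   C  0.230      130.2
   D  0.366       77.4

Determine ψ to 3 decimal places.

ψ = 0.234

Raoult's law: Kᵢ = Pᵢˢᵃᵗ/P = Pᵢˢᵃᵗ/279.5.
  K_A = 977.4/279.5 = 3.49696, K_B = 229.7/279.5 = 0.82182, K_C = 130.2/279.5 = 0.46583, K_D = 77.4/279.5 = 0.27692
Rachford–Rice: g(ψ) = Σ zᵢ(Kᵢ−1)/(1+ψ(Kᵢ−1)) = 0.
g(0) = ΣzᵢKᵢ − 1 = 0.351 and g(1) = 1 − Σzᵢ/Kᵢ = -1.025, so a root lies in (0, 1).
Newton–Raphson from ψ = 0.38:
  ψ = 0.380: g = -0.1501, g' = -0.968 → ψ = 0.225
  ψ = 0.225: g = 0.0100, g' = -1.136 → ψ = 0.234
Converged at ψ = 0.234.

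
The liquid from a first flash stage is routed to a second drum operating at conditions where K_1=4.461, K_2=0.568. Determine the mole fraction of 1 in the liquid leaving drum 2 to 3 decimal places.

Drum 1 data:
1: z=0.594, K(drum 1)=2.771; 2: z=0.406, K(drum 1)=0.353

x_1 (drum 2) = 0.111

Drum 1:
Newton–Raphson from ψ₁ = 0.5:
  ψ₁ = 0.500: g = 0.1696, g' = -0.895 → ψ₁ = 0.689
Converged at ψ₁ = 0.689.
Drum-1 compositions:
  1: x = 0.268, y = 0.741
  2: x = 0.732, y = 0.259
Drum-2 feed = drum-1 liquid: z₂ = (0.2676, 0.7324).
Drum 2:
Newton–Raphson from ψ₂ = 0.5:
  ψ₂ = 0.500: g = -0.0644, g' = -0.652 → ψ₂ = 0.401
  ψ₂ = 0.401: g = 0.0049, g' = -0.762 → ψ₂ = 0.408
Converged at ψ₂ = 0.408.
  1: x = 0.111, y = 0.495
  2: x = 0.889, y = 0.505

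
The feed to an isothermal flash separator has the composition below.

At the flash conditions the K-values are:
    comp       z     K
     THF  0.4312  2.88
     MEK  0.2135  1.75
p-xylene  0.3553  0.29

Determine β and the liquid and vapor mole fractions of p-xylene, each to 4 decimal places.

Let β = V/F and solve Σ zᵢ(Kᵢ−1)/(1+β(Kᵢ−1)) = 0.
g(0) = ΣzᵢKᵢ − 1 = 0.7185 and g(1) = 1 − Σzᵢ/Kᵢ = -0.4969, so a root lies in (0, 1).
Iterate (Newton) starting at β = 0.4:
  β = 0.4000: g = 0.23355, g' = -0.9169 → β = 0.6547
  β = 0.6547: g = -0.00061, g' = -0.9856 → β = 0.6541
Converged at β = 0.6541.
Compositions from xᵢ = zᵢ/(1+β(Kᵢ−1)), yᵢ = Kᵢxᵢ:
  THF: x = 0.1934, y = 0.5570
  MEK: x = 0.1432, y = 0.2507
  p-xylene: x = 0.6634, y = 0.1924

β = 0.6541, x_p-xylene = 0.6634, y_p-xylene = 0.1924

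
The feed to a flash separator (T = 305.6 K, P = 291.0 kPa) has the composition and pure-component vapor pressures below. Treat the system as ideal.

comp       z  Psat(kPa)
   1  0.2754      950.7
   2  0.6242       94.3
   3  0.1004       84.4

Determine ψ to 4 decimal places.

ψ = 0.0850

Raoult's law: Kᵢ = Pᵢˢᵃᵗ/P = Pᵢˢᵃᵗ/291.0.
  K_1 = 950.7/291.0 = 3.267010, K_2 = 94.3/291.0 = 0.324055, K_3 = 84.4/291.0 = 0.290034
Newton–Raphson from ψ = 0.36:
  ψ = 0.3600: g = -0.30960, g' = -1.0186 → ψ = 0.0561
  ψ = 0.0561: g = 0.04117, g' = -1.4772 → ψ = 0.0839
  ψ = 0.0839: g = 0.00144, g' = -1.3768 → ψ = 0.0850
Converged at ψ = 0.0850.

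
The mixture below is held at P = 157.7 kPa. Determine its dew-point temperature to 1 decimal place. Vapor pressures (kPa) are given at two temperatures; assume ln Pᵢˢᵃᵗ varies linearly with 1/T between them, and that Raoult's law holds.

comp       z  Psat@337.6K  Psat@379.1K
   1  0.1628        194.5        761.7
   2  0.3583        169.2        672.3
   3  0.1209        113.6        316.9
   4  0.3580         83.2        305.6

Dew-point temperature: Σzᵢ·P/Pᵢˢᵃᵗ(T) = 1. Interpolate ln Pᵢˢᵃᵗ = aᵢ + bᵢ/T.
  T = 337.6 K: ΣzᵢP/Pᵢˢᵃᵗ = 1.3123
  T = 379.1 K: ΣzᵢP/Pᵢˢᵃᵗ = 0.3627
  T = 358.4 K: ΣzᵢP/Pᵢˢᵃᵗ = 0.6626
  T = 348.0 K: ΣzᵢP/Pᵢˢᵃᵗ = 0.9226
  T = 342.8 K: ΣzᵢP/Pᵢˢᵃᵗ = 1.0973
  T = 345.4 K: ΣzᵢP/Pᵢˢᵃᵗ = 1.0055
Interpolating between 345.4 K and 348.0 K gives T ≈ 345.6 K.

T = 345.6 K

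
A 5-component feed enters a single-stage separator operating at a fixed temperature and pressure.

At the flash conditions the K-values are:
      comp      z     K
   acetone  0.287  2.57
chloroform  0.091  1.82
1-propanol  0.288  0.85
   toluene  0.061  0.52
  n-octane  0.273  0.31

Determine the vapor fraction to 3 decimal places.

Material balance + equilibrium reduce to Σ zᵢ(Kᵢ−1)/(1+ψ(Kᵢ−1)) = 0.
Check two-phase: ΣzᵢKᵢ = 1.264 > 1 and Σzᵢ/Kᵢ = 1.498 > 1, so g(0) = 0.264 > 0 and g(1) = -0.498 < 0.
Newton–Raphson from ψ = 0.33:
  ψ = 0.330: g = 0.0314, g' = -0.590 → ψ = 0.383
  ψ = 0.383: g = 0.0003, g' = -0.580 → ψ = 0.384
Converged at ψ = 0.384.

ψ = 0.384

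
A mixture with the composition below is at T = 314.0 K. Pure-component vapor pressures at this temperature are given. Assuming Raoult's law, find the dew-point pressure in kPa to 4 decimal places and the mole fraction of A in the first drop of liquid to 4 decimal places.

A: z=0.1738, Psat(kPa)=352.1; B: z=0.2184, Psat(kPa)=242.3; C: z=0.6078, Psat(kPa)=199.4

At the dew point ψ → 1, so Σzᵢ/Kᵢ = 1 with Kᵢ = Pᵢˢᵃᵗ/P ⇒ 1/P = Σzᵢ/Pᵢˢᵃᵗ.
1/P = 0.1738/352.1 + 0.2184/242.3 + 0.6078/199.4 = 0.0044431 ⇒ P = 225.0673 kPa
xᵢ = zᵢP/Pᵢˢᵃᵗ ⇒ x_A = 0.1738·225.0673/352.1 = 0.1111

Pdew = 225.0673 kPa, x_A = 0.1111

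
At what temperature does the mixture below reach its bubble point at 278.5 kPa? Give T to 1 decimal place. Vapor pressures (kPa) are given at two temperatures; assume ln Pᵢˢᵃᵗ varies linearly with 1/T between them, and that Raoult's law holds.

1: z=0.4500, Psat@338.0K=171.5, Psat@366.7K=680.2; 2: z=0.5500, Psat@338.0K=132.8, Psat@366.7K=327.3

Bubble-point temperature: ΣzᵢPᵢˢᵃᵗ(T) = P. Interpolate ln Pᵢˢᵃᵗ = aᵢ + bᵢ/T.
  T = 338.0 K: ΣzᵢPᵢˢᵃᵗ = 150.22 kPa
  T = 366.7 K: ΣzᵢPᵢˢᵃᵗ = 486.10 kPa
  T = 352.4 K: ΣzᵢPᵢˢᵃᵗ = 275.42 kPa
  T = 359.5 K: ΣzᵢPᵢˢᵃᵗ = 366.68 kPa
  T = 355.9 K: ΣzᵢPᵢˢᵃᵗ = 317.48 kPa
  T = 354.1 K: ΣzᵢPᵢˢᵃᵗ = 295.18 kPa
Interpolating between 352.4 K and 354.1 K gives T ≈ 352.7 K.

T = 352.7 K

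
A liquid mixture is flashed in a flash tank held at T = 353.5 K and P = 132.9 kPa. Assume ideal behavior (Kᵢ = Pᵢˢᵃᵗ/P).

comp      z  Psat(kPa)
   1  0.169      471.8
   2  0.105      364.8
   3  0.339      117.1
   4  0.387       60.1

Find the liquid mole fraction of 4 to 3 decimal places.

Raoult's law: Kᵢ = Pᵢˢᵃᵗ/P = Pᵢˢᵃᵗ/132.9.
  K_1 = 471.8/132.9 = 3.55004, K_2 = 364.8/132.9 = 2.74492, K_3 = 117.1/132.9 = 0.88111, K_4 = 60.1/132.9 = 0.45222
Let ψ = V/F and solve Σ zᵢ(Kᵢ−1)/(1+ψ(Kᵢ−1)) = 0.
g(0) = ΣzᵢKᵢ − 1 = 0.362 and g(1) = 1 − Σzᵢ/Kᵢ = -0.326, so a root lies in (0, 1).
Newton iteration, ψ⁰ = 0.5:
  ψ = 0.500: g = -0.0475, g' = -0.529 → ψ = 0.410
  ψ = 0.410: g = 0.0016, g' = -0.570 → ψ = 0.413
Converged at ψ = 0.413.
Compositions from xᵢ = zᵢ/(1+ψ(Kᵢ−1)), yᵢ = Kᵢxᵢ:
  1: x = 0.082, y = 0.292
  2: x = 0.061, y = 0.167
  3: x = 0.357, y = 0.314
  4: x = 0.500, y = 0.226

x_4 = 0.500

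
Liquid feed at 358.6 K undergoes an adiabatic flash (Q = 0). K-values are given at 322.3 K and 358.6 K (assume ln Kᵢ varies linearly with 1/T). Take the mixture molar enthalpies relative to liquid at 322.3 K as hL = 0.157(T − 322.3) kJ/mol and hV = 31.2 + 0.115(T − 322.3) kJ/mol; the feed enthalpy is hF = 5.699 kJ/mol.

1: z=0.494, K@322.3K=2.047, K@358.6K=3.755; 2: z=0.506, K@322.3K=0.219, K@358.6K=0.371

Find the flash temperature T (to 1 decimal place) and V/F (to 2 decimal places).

Adiabatic flash: solve Rachford–Rice at each trial T, then check hF = ψ·hV(T) + (1−ψ)·hL(T).
  T = 322.3 K: K = (2.047, 0.219), RR gives ψ = 0.149, H_out = 4.656 kJ/mol
  T = 358.6 K: K = (3.755, 0.371), RR gives ψ = 0.602, H_out = 23.555 kJ/mol
  T = 340.5 K: K = (2.820, 0.289), RR gives ψ = 0.417, H_out = 15.551 kJ/mol
  T = 331.4 K: K = (2.413, 0.253), RR gives ψ = 0.303, H_out = 10.765 kJ/mol
  T = 326.9 K: K = (2.227, 0.236), RR gives ψ = 0.234, H_out = 7.976 kJ/mol
  T = 324.6 K: K = (2.136, 0.227), RR gives ψ = 0.194, H_out = 6.388 kJ/mol
Linear interpolation between T = 322.3 (H_out = 4.656) and T = 324.6 (H_out = 6.388) on hF = 5.699 gives T ≈ 323.7 K, at which ψ = 0.18.

T = 323.7 K, V/F = 0.18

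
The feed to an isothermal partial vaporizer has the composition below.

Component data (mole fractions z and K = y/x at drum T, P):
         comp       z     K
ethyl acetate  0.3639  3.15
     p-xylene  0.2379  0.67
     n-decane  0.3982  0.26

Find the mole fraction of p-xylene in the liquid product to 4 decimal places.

Material balance + equilibrium reduce to Σ zᵢ(Kᵢ−1)/(1+V/F(Kᵢ−1)) = 0.
Feasibility: ΣzᵢKᵢ = 1.4092, Σzᵢ/Kᵢ = 2.0021 — both > 1, two phases present.
Newton iteration, V/F⁰ = 0.53:
  V/F = 0.5300: g = -0.21427, g' = -0.9958 → V/F = 0.3148
  V/F = 0.3148: g = -0.00520, g' = -1.0011 → V/F = 0.3096
Converged at V/F = 0.3096.
Compositions from xᵢ = zᵢ/(1+V/F(Kᵢ−1)), yᵢ = Kᵢxᵢ:
  ethyl acetate: x = 0.2185, y = 0.6882
  p-xylene: x = 0.2650, y = 0.1775
  n-decane: x = 0.5166, y = 0.1343

x_p-xylene = 0.2650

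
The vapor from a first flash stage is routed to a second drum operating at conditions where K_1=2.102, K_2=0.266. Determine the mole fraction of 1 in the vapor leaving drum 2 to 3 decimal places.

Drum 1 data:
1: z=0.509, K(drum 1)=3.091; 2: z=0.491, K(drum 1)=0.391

y_1 (drum 2) = 0.840

Drum 1:
Binary case is linear: z₁(K₁−1)(1+ψ₁(K₂−1)) + z₂(K₂−1)(1+ψ₁(K₁−1)) = 0
⇒ ψ₁ = [z₁(K₁−1)+z₂(K₂−1)] / [−(K₁−1)(K₂−1)] = 0.7653/1.2734 = 0.601
Drum-1 compositions:
  1: x = 0.226, y = 0.697
  2: x = 0.774, y = 0.303
Drum-2 feed = drum-1 vapor: z₂ = (0.6972, 0.3028).
Drum 2:
Let ψ₂ = V/F and solve Σ zᵢ(Kᵢ−1)/(1+ψ₂(Kᵢ−1)) = 0.
g(0) = ΣzᵢKᵢ − 1 = 0.546 and g(1) = 1 − Σzᵢ/Kᵢ = -0.470, so a root lies in (0, 1).
Binary case is linear: z₁(K₁−1)(1+ψ₂(K₂−1)) + z₂(K₂−1)(1+ψ₂(K₁−1)) = 0
⇒ ψ₂ = [z₁(K₁−1)+z₂(K₂−1)] / [−(K₁−1)(K₂−1)] = 0.5460/0.8089 = 0.675
  1: x = 0.400, y = 0.840
  2: x = 0.600, y = 0.160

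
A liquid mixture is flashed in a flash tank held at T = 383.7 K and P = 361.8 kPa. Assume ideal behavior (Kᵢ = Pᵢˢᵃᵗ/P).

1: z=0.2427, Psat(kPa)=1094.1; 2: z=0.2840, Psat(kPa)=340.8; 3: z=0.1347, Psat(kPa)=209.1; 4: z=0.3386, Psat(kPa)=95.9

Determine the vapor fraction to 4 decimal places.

ψ = 0.1739

Raoult's law: Kᵢ = Pᵢˢᵃᵗ/P = Pᵢˢᵃᵗ/361.8.
  K_1 = 1094.1/361.8 = 3.024046, K_2 = 340.8/361.8 = 0.941957, K_3 = 209.1/361.8 = 0.577944, K_4 = 95.9/361.8 = 0.265064
Newton–Raphson from ψ = 0.5:
  ψ = 0.5000: g = -0.23830, g' = -0.7423 → ψ = 0.1790
  ψ = 0.1790: g = -0.00408, g' = -0.8073 → ψ = 0.1739
Converged at ψ = 0.1739.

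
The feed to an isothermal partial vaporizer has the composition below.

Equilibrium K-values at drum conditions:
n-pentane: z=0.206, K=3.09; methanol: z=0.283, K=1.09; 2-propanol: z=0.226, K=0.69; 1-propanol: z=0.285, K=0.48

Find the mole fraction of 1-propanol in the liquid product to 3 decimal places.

Let ψ = V/F and solve Σ zᵢ(Kᵢ−1)/(1+ψ(Kᵢ−1)) = 0.
Feasibility: ΣzᵢKᵢ = 1.238, Σzᵢ/Kᵢ = 1.248 — both > 1, two phases present.
Newton–Raphson from ψ = 0.39:
  ψ = 0.390: g = -0.0038, g' = -0.425 → ψ = 0.381
Converged at ψ = 0.381.
Compositions from xᵢ = zᵢ/(1+ψ(Kᵢ−1)), yᵢ = Kᵢxᵢ:
  n-pentane: x = 0.115, y = 0.354
  methanol: x = 0.274, y = 0.298
  2-propanol: x = 0.256, y = 0.177
  1-propanol: x = 0.355, y = 0.171

x_1-propanol = 0.355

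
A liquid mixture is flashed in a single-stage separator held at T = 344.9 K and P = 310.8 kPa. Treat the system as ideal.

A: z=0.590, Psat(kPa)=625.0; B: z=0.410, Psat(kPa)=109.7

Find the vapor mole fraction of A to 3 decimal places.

y_A = 0.785

Raoult's law: Kᵢ = Pᵢˢᵃᵗ/P = Pᵢˢᵃᵗ/310.8.
  K_A = 625.0/310.8 = 2.01094, K_B = 109.7/310.8 = 0.35296
Rachford–Rice: g(ψ) = Σ zᵢ(Kᵢ−1)/(1+ψ(Kᵢ−1)) = 0.
g(0) = ΣzᵢKᵢ − 1 = 0.331 and g(1) = 1 − Σzᵢ/Kᵢ = -0.455, so a root lies in (0, 1).
Newton–Raphson from ψ = 0.5:
  ψ = 0.500: g = 0.0040, g' = -0.641 → ψ = 0.506
Converged at ψ = 0.506.
Compositions from xᵢ = zᵢ/(1+ψ(Kᵢ−1)), yᵢ = Kᵢxᵢ:
  A: x = 0.390, y = 0.785
  B: x = 0.610, y = 0.215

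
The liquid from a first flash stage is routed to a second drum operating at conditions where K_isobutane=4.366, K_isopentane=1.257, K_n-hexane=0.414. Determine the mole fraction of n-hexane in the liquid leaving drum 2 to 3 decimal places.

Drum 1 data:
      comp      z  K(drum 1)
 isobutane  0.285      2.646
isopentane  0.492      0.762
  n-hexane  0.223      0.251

Drum 1:
Let ψ₁ = V/F and solve Σ zᵢ(Kᵢ−1)/(1+ψ₁(Kᵢ−1)) = 0.
Check two-phase: ΣzᵢKᵢ = 1.185 > 1 and Σzᵢ/Kᵢ = 1.642 > 1, so g(0) = 0.185 > 0 and g(1) = -0.642 < 0.
Newton–Raphson from ψ₁ = 0.5:
  ψ₁ = 0.500: g = -0.1426, g' = -0.588 → ψ₁ = 0.257
  ψ₁ = 0.257: g = -0.0022, g' = -0.605 → ψ₁ = 0.254
Converged at ψ₁ = 0.254.
Drum-1 compositions:
  isobutane: x = 0.201, y = 0.532
  isopentane: x = 0.524, y = 0.399
  n-hexane: x = 0.275, y = 0.069
Drum-2 feed = drum-1 liquid: z₂ = (0.2010, 0.5236, 0.2754).
Drum 2:
Material balance + equilibrium reduce to Σ zᵢ(Kᵢ−1)/(1+ψ₂(Kᵢ−1)) = 0.
Feasibility: ΣzᵢKᵢ = 1.650, Σzᵢ/Kᵢ = 1.128 — both > 1, two phases present.
Iterate (Newton) starting at ψ₂ = 0.5:
  ψ₂ = 0.500: g = 0.1432, g' = -0.533 → ψ₂ = 0.769
  ψ₂ = 0.769: g = 0.0073, g' = -0.514 → ψ₂ = 0.783
Converged at ψ₂ = 0.783.
  isobutane: x = 0.055, y = 0.241
  isopentane: x = 0.436, y = 0.548
  n-hexane: x = 0.509, y = 0.211

x_n-hexane (drum 2) = 0.509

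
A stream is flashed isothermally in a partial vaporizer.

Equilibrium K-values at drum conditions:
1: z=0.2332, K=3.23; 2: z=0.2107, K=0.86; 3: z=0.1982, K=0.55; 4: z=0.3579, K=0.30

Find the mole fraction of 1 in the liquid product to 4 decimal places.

x_1 = 0.1799

Let ψ = V/F and solve Σ zᵢ(Kᵢ−1)/(1+ψ(Kᵢ−1)) = 0.
g(0) = ΣzᵢKᵢ − 1 = 0.1508 and g(1) = 1 − Σzᵢ/Kᵢ = -0.8706, so a root lies in (0, 1).
Iterate (Newton) starting at ψ = 0.42:
  ψ = 0.4200: g = -0.22764, g' = -0.7267 → ψ = 0.1068
  ψ = 0.1068: g = 0.02563, g' = -1.0100 → ψ = 0.1321
  ψ = 0.1321: g = 0.00072, g' = -0.9545 → ψ = 0.1329
Converged at ψ = 0.1329.
Compositions from xᵢ = zᵢ/(1+ψ(Kᵢ−1)), yᵢ = Kᵢxᵢ:
  1: x = 0.1799, y = 0.5810
  2: x = 0.2147, y = 0.1846
  3: x = 0.2108, y = 0.1159
  4: x = 0.3946, y = 0.1184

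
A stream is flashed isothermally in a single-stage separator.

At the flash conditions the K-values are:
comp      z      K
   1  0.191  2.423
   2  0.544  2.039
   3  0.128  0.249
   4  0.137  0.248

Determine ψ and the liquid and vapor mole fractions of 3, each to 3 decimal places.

Rachford–Rice: g(ψ) = Σ zᵢ(Kᵢ−1)/(1+ψ(Kᵢ−1)) = 0.
Feasibility: ΣzᵢKᵢ = 1.638, Σzᵢ/Kᵢ = 1.412 — both > 1, two phases present.
Iterate (Newton) starting at ψ = 0.58:
  ψ = 0.580: g = 0.1486, g' = -0.815 → ψ = 0.762
  ψ = 0.762: g = -0.0205, g' = -1.092 → ψ = 0.744
  ψ = 0.744: g = -0.0004, g' = -1.047 → ψ = 0.743
Converged at ψ = 0.743.
Compositions from xᵢ = zᵢ/(1+ψ(Kᵢ−1)), yᵢ = Kᵢxᵢ:
  1: x = 0.093, y = 0.225
  2: x = 0.307, y = 0.626
  3: x = 0.290, y = 0.072
  4: x = 0.311, y = 0.077

ψ = 0.743, x_3 = 0.290, y_3 = 0.072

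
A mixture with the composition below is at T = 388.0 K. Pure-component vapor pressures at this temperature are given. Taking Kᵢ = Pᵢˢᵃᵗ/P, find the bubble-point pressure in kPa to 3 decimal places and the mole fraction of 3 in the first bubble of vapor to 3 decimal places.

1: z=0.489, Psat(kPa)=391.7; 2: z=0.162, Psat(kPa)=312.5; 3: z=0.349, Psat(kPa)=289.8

Pbub = 343.306 kPa, y_3 = 0.295

At the bubble point ψ → 0, so ΣzᵢKᵢ = 1 with Kᵢ = Pᵢˢᵃᵗ/P ⇒ P = ΣzᵢPᵢˢᵃᵗ.
P = 0.489·391.7 + 0.162·312.5 + 0.349·289.8 = 343.306 kPa
yᵢ = zᵢPᵢˢᵃᵗ/P ⇒ y_3 = 0.349·289.8/343.306 = 0.295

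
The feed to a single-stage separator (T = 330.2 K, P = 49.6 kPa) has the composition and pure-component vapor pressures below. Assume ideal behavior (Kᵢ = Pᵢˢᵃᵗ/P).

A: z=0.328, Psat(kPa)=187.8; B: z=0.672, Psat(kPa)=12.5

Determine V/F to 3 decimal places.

Raoult's law: Kᵢ = Pᵢˢᵃᵗ/P = Pᵢˢᵃᵗ/49.6.
  K_A = 187.8/49.6 = 3.78629, K_B = 12.5/49.6 = 0.25202
Material balance + equilibrium reduce to Σ zᵢ(Kᵢ−1)/(1+V/F(Kᵢ−1)) = 0.
g(0) = ΣzᵢKᵢ − 1 = 0.411 and g(1) = 1 − Σzᵢ/Kᵢ = -1.753, so a root lies in (0, 1).
Newton iteration, V/F⁰ = 0.5:
  V/F = 0.500: g = -0.4211, g' = -1.404 → V/F = 0.200
  V/F = 0.200: g = -0.0044, g' = -1.570 → V/F = 0.197
Converged at V/F = 0.197.

V/F = 0.197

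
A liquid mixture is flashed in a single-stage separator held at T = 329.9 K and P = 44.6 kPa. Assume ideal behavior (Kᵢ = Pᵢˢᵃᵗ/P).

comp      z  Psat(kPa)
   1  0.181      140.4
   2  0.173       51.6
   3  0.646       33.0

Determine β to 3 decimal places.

Raoult's law: Kᵢ = Pᵢˢᵃᵗ/P = Pᵢˢᵃᵗ/44.6.
  K_1 = 140.4/44.6 = 3.14798, K_2 = 51.6/44.6 = 1.15695, K_3 = 33.0/44.6 = 0.73991
Rachford–Rice: g(β) = Σ zᵢ(Kᵢ−1)/(1+β(Kᵢ−1)) = 0.
Check two-phase: ΣzᵢKᵢ = 1.248 > 1 and Σzᵢ/Kᵢ = 1.080 > 1, so g(0) = 0.248 > 0 and g(1) = -0.080 < 0.
Newton–Raphson from β = 0.5:
  β = 0.500: g = 0.0195, g' = -0.256 → β = 0.576
  β = 0.576: g = 0.0010, g' = -0.231 → β = 0.581
Converged at β = 0.581.

β = 0.581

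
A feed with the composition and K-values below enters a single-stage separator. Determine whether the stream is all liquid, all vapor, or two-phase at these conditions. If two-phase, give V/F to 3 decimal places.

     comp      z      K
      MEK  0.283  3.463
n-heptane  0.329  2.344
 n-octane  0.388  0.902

ΣzᵢKᵢ = 2.101; Σzᵢ/Kᵢ = 0.652.
Since Σzᵢ/Kᵢ < 1 the mixture is above its dew point — single vapor phase.

all vapor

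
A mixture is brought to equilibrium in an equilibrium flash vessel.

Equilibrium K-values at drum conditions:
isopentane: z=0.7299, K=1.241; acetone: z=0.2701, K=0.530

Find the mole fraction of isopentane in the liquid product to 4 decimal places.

Binary case is linear: z₁(K₁−1)(1+ψ(K₂−1)) + z₂(K₂−1)(1+ψ(K₁−1)) = 0
⇒ ψ = [z₁(K₁−1)+z₂(K₂−1)] / [−(K₁−1)(K₂−1)] = 0.04896/0.11327 = 0.4322
Compositions from xᵢ = zᵢ/(1+ψ(Kᵢ−1)), yᵢ = Kᵢxᵢ:
  isopentane: x = 0.6610, y = 0.8204
  acetone: x = 0.3390, y = 0.1796

x_isopentane = 0.6610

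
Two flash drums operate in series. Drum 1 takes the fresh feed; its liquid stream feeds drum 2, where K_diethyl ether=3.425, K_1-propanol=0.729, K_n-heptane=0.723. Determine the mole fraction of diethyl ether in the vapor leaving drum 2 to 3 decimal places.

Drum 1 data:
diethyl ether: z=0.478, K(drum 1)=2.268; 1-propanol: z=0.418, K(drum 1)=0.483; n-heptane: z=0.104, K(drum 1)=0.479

Drum 1:
Newton–Raphson from ψ₁ = 0.5:
  ψ₁ = 0.500: g = 0.0062, g' = -0.543 → ψ₁ = 0.511
Converged at ψ₁ = 0.511.
Drum-1 compositions:
  diethyl ether: x = 0.290, y = 0.658
  1-propanol: x = 0.568, y = 0.274
  n-heptane: x = 0.142, y = 0.068
Drum-2 feed = drum-1 liquid: z₂ = (0.2900, 0.5683, 0.1418).
Drum 2:
Material balance + equilibrium reduce to Σ zᵢ(Kᵢ−1)/(1+ψ₂(Kᵢ−1)) = 0.
g(0) = ΣzᵢKᵢ − 1 = 0.510 and g(1) = 1 − Σzᵢ/Kᵢ = -0.060, so a root lies in (0, 1).
Newton iteration, ψ₂⁰ = 0.5:
  ψ₂ = 0.500: g = 0.0941, g' = -0.419 → ψ₂ = 0.725
  ψ₂ = 0.725: g = 0.0143, g' = -0.306 → ψ₂ = 0.771
  ψ₂ = 0.771: g = 0.0004, g' = -0.291 → ψ₂ = 0.772
Converged at ψ₂ = 0.772.
  diethyl ether: x = 0.101, y = 0.346
  1-propanol: x = 0.719, y = 0.524
  n-heptane: x = 0.180, y = 0.130

y_diethyl ether (drum 2) = 0.346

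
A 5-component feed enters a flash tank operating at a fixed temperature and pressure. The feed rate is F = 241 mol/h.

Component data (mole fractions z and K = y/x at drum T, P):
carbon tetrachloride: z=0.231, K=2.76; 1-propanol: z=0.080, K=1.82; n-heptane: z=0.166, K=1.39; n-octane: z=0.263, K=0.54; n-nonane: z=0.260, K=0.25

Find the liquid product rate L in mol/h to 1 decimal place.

L = 174.1 mol/h

Iterate (Newton) starting at ψ = 0.64:
  ψ = 0.640: g = -0.2604, g' = -0.850 → ψ = 0.334
  ψ = 0.334: g = -0.0381, g' = -0.675 → ψ = 0.277
  ψ = 0.277: g = 0.0002, g' = -0.686 → ψ = 0.278
Converged at ψ = 0.278.
Then V = ψ·F = 0.2776·241 = 66.9 mol/h and L = F − V = 174.1 mol/h.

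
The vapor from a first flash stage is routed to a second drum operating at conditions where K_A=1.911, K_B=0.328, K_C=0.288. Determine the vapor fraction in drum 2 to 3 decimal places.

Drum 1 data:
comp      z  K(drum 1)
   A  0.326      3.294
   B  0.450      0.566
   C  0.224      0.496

V/F (drum 2) = 0.304

Drum 1:
Newton iteration, ψ₁⁰ = 0.42:
  ψ₁ = 0.420: g = -0.0012, g' = -0.663 → ψ₁ = 0.418
Converged at ψ₁ = 0.418.
Drum-1 compositions:
  A: x = 0.166, y = 0.548
  B: x = 0.550, y = 0.311
  C: x = 0.284, y = 0.141
Drum-2 feed = drum-1 vapor: z₂ = (0.5480, 0.3112, 0.1408).
Drum 2:
Iterate (Newton) starting at ψ₂ = 0.5:
  ψ₂ = 0.500: g = -0.1276, g' = -0.706 → ψ₂ = 0.319
  ψ₂ = 0.319: g = -0.0091, g' = -0.620 → ψ₂ = 0.304
Converged at ψ₂ = 0.304.
  A: x = 0.429, y = 0.820
  B: x = 0.391, y = 0.128
  C: x = 0.180, y = 0.052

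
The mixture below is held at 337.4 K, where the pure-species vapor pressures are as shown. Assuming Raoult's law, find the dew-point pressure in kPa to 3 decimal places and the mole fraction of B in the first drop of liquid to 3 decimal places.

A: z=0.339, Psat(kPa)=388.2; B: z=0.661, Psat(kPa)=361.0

Pdew = 369.783 kPa, x_B = 0.677

At the dew point ψ → 1, so Σzᵢ/Kᵢ = 1 with Kᵢ = Pᵢˢᵃᵗ/P ⇒ 1/P = Σzᵢ/Pᵢˢᵃᵗ.
1/P = 0.339/388.2 + 0.661/361.0 = 0.002704 ⇒ P = 369.783 kPa
xᵢ = zᵢP/Pᵢˢᵃᵗ ⇒ x_B = 0.661·369.783/361.0 = 0.677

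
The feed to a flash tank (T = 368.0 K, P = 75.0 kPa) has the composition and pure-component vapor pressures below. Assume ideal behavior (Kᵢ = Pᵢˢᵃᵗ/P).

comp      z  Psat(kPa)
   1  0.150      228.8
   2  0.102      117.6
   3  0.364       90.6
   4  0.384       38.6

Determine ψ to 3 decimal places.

Raoult's law: Kᵢ = Pᵢˢᵃᵗ/P = Pᵢˢᵃᵗ/75.0.
  K_1 = 228.8/75.0 = 3.05067, K_2 = 117.6/75.0 = 1.56800, K_3 = 90.6/75.0 = 1.20800, K_4 = 38.6/75.0 = 0.51467
Material balance + equilibrium reduce to Σ zᵢ(Kᵢ−1)/(1+ψ(Kᵢ−1)) = 0.
Check two-phase: ΣzᵢKᵢ = 1.255 > 1 and Σzᵢ/Kᵢ = 1.162 > 1, so g(0) = 0.255 > 0 and g(1) = -0.162 < 0.
Newton–Raphson from ψ = 0.5:
  ψ = 0.500: g = 0.0195, g' = -0.344 → ψ = 0.557
Converged at ψ = 0.557.

ψ = 0.557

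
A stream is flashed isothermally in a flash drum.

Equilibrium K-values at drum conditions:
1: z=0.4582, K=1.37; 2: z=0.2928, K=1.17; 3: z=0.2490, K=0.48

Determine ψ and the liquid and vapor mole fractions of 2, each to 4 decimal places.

Material balance + equilibrium reduce to Σ zᵢ(Kᵢ−1)/(1+ψ(Kᵢ−1)) = 0.
Feasibility: ΣzᵢKᵢ = 1.0898, Σzᵢ/Kᵢ = 1.1035 — both > 1, two phases present.
Iterate (Newton) starting at ψ = 0.47:
  ψ = 0.4700: g = 0.01915, g' = -0.1707 → ψ = 0.5822
  ψ = 0.5822: g = -0.00092, g' = -0.1880 → ψ = 0.5773
Converged at ψ = 0.5773.
Compositions from xᵢ = zᵢ/(1+ψ(Kᵢ−1)), yᵢ = Kᵢxᵢ:
  1: x = 0.3776, y = 0.5172
  2: x = 0.2666, y = 0.3120
  3: x = 0.3558, y = 0.1708

ψ = 0.5773, x_2 = 0.2666, y_2 = 0.3120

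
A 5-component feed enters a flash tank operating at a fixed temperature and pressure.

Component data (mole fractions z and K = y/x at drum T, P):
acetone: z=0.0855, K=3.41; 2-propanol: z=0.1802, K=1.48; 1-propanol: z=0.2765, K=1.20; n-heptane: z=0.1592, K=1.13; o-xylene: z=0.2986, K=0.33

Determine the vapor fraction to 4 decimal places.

Iterate (Newton) starting at ψ = 0.6:
  ψ = 0.6000: g = -0.11458, g' = -0.4940 → ψ = 0.3681
  ψ = 0.3681: g = -0.01158, g' = -0.4176 → ψ = 0.3403
Converged at ψ = 0.3403.

ψ = 0.3403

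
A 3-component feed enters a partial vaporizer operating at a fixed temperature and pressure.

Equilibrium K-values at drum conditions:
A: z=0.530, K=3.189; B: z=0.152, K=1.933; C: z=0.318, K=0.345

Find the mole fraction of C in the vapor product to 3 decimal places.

y_C = 0.253

Material balance + equilibrium reduce to Σ zᵢ(Kᵢ−1)/(1+ψ(Kᵢ−1)) = 0.
Check two-phase: ΣzᵢKᵢ = 2.094 > 1 and Σzᵢ/Kᵢ = 1.167 > 1, so g(0) = 1.094 > 0 and g(1) = -0.167 < 0.
Iterate (Newton) starting at ψ = 0.66:
  ψ = 0.660: g = 0.1954, g' = -0.899 → ψ = 0.877
  ψ = 0.877: g = -0.0145, g' = -1.092 → ψ = 0.864
Converged at ψ = 0.864.
Compositions from xᵢ = zᵢ/(1+ψ(Kᵢ−1)), yᵢ = Kᵢxᵢ:
  A: x = 0.183, y = 0.585
  B: x = 0.084, y = 0.163
  C: x = 0.733, y = 0.253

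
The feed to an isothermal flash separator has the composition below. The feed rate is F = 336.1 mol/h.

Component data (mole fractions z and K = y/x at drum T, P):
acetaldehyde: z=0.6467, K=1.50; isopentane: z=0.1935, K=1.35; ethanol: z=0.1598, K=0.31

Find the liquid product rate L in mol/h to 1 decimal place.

L = 42.9 mol/h

Newton iteration, V/F⁰ = 0.5:
  V/F = 0.5000: g = 0.14798, g' = -0.2980 → V/F = 0.9966
  V/F = 0.9966: g = -0.08700, g' = -0.8649 → V/F = 0.8960
  V/F = 0.8960: g = -0.01398, g' = -0.6129 → V/F = 0.8732
  V/F = 0.8732: g = -0.00046, g' = -0.5738 → V/F = 0.8724
Converged at V/F = 0.8724.
Then V = V/F·F = 0.8724·336.1 = 293.2 mol/h and L = F − V = 42.9 mol/h.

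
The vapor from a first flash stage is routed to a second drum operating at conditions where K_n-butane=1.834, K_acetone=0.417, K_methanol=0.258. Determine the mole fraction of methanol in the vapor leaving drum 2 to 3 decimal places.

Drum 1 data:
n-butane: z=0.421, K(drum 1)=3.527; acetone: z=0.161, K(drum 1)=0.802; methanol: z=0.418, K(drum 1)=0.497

y_methanol (drum 2) = 0.098

Drum 1:
Material balance + equilibrium reduce to Σ zᵢ(Kᵢ−1)/(1+ψ₁(Kᵢ−1)) = 0.
Feasibility: ΣzᵢKᵢ = 1.822, Σzᵢ/Kᵢ = 1.161 — both > 1, two phases present.
Newton–Raphson from ψ₁ = 0.5:
  ψ₁ = 0.500: g = 0.1537, g' = -0.721 → ψ₁ = 0.713
  ψ₁ = 0.713: g = 0.0147, g' = -0.608 → ψ₁ = 0.737
Converged at ψ₁ = 0.737.
Drum-1 compositions:
  n-butane: x = 0.147, y = 0.519
  acetone: x = 0.189, y = 0.151
  methanol: x = 0.664, y = 0.330
Drum-2 feed = drum-1 vapor: z₂ = (0.5186, 0.1512, 0.3302).
Drum 2:
Material balance + equilibrium reduce to Σ zᵢ(Kᵢ−1)/(1+ψ₂(Kᵢ−1)) = 0.
Check two-phase: ΣzᵢKᵢ = 1.099 > 1 and Σzᵢ/Kᵢ = 1.925 > 1, so g(0) = 0.099 > 0 and g(1) = -0.925 < 0.
Newton iteration, ψ₂⁰ = 0.5:
  ψ₂ = 0.500: g = -0.2088, g' = -0.742 → ψ₂ = 0.218
  ψ₂ = 0.218: g = -0.0276, g' = -0.585 → ψ₂ = 0.171
Converged at ψ₂ = 0.171.
  n-butane: x = 0.454, y = 0.832
  acetone: x = 0.168, y = 0.070
  methanol: x = 0.378, y = 0.098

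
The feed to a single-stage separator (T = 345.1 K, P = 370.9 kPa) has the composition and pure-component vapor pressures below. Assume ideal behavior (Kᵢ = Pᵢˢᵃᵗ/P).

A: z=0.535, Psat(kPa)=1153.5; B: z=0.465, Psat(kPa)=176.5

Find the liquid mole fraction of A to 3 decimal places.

x_A = 0.199

Raoult's law: Kᵢ = Pᵢˢᵃᵗ/P = Pᵢˢᵃᵗ/370.9.
  K_A = 1153.5/370.9 = 3.11000, K_B = 176.5/370.9 = 0.47587
Rachford–Rice: g(ψ) = Σ zᵢ(Kᵢ−1)/(1+ψ(Kᵢ−1)) = 0.
Check two-phase: ΣzᵢKᵢ = 1.885 > 1 and Σzᵢ/Kᵢ = 1.149 > 1, so g(0) = 0.885 > 0 and g(1) = -0.149 < 0.
Binary case is linear: z₁(K₁−1)(1+ψ(K₂−1)) + z₂(K₂−1)(1+ψ(K₁−1)) = 0
⇒ ψ = [z₁(K₁−1)+z₂(K₂−1)] / [−(K₁−1)(K₂−1)] = 0.8851/1.1059 = 0.800
Compositions from xᵢ = zᵢ/(1+ψ(Kᵢ−1)), yᵢ = Kᵢxᵢ:
  A: x = 0.199, y = 0.619
  B: x = 0.801, y = 0.381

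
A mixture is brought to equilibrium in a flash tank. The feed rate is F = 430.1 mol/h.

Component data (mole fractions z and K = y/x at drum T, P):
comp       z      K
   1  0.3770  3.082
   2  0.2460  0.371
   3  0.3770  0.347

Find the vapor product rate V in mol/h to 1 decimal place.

Rachford–Rice: g(ψ) = Σ zᵢ(Kᵢ−1)/(1+ψ(Kᵢ−1)) = 0.
Check two-phase: ΣzᵢKᵢ = 1.3840 > 1 and Σzᵢ/Kᵢ = 1.8719 > 1, so g(0) = 0.3840 > 0 and g(1) = -0.8719 < 0.
Newton–Raphson from ψ = 0.5:
  ψ = 0.5000: g = -0.20668, g' = -0.9538 → ψ = 0.2833
  ψ = 0.2833: g = 0.00335, g' = -1.0327 → ψ = 0.2866
Converged at ψ = 0.2866.
Then V = ψ·F = 0.2866·430.1 = 123.3 mol/h and L = F − V = 306.8 mol/h.

V = 123.3 mol/h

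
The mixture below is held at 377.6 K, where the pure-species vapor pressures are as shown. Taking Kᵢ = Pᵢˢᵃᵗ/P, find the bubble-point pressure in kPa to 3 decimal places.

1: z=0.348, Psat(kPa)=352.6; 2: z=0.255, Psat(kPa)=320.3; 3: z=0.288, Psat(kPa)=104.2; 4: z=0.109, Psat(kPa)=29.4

Pbub = 237.596 kPa

At the bubble point ψ → 0, so ΣzᵢKᵢ = 1 with Kᵢ = Pᵢˢᵃᵗ/P ⇒ P = ΣzᵢPᵢˢᵃᵗ.
P = 0.348·352.6 + 0.255·320.3 + 0.288·104.2 + 0.109·29.4 = 237.596 kPa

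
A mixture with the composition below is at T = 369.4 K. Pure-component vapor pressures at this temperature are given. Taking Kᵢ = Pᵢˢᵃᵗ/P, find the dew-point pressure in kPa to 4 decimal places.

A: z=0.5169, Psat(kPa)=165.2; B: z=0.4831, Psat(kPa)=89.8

At the dew point ψ → 1, so Σzᵢ/Kᵢ = 1 with Kᵢ = Pᵢˢᵃᵗ/P ⇒ 1/P = Σzᵢ/Pᵢˢᵃᵗ.
1/P = 0.5169/165.2 + 0.4831/89.8 = 0.0085087 ⇒ P = 117.5272 kPa

Pdew = 117.5272 kPa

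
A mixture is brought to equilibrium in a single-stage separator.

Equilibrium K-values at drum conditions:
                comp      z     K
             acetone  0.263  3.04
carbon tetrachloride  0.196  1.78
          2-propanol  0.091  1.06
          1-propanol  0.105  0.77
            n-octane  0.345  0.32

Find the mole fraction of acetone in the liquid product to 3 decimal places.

Rachford–Rice: g(ψ) = Σ zᵢ(Kᵢ−1)/(1+ψ(Kᵢ−1)) = 0.
Check two-phase: ΣzᵢKᵢ = 1.436 > 1 and Σzᵢ/Kᵢ = 1.497 > 1, so g(0) = 0.436 > 0 and g(1) = -0.497 < 0.
Iterate (Newton) starting at ψ = 0.5:
  ψ = 0.500: g = -0.0019, g' = -0.704 → ψ = 0.497
Converged at ψ = 0.497.
Compositions from xᵢ = zᵢ/(1+ψ(Kᵢ−1)), yᵢ = Kᵢxᵢ:
  acetone: x = 0.131, y = 0.397
  carbon tetrachloride: x = 0.141, y = 0.251
  2-propanol: x = 0.088, y = 0.094
  1-propanol: x = 0.119, y = 0.091
  n-octane: x = 0.521, y = 0.167

x_acetone = 0.131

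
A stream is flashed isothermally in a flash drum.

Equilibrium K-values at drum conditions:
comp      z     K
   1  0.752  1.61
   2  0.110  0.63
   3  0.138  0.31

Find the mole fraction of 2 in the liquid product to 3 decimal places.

Rachford–Rice: g(V/F) = Σ zᵢ(Kᵢ−1)/(1+V/F(Kᵢ−1)) = 0.
Check two-phase: ΣzᵢKᵢ = 1.323 > 1 and Σzᵢ/Kᵢ = 1.087 > 1, so g(0) = 0.323 > 0 and g(1) = -0.087 < 0.
Iterate (Newton) starting at V/F = 0.5:
  V/F = 0.500: g = 0.1562, g' = -0.340 → V/F = 0.959
  V/F = 0.959: g = -0.0553, g' = -0.722 → V/F = 0.883
  V/F = 0.883: g = -0.0058, g' = -0.581 → V/F = 0.873
Converged at V/F = 0.873.
Compositions from xᵢ = zᵢ/(1+V/F(Kᵢ−1)), yᵢ = Kᵢxᵢ:
  1: x = 0.491, y = 0.790
  2: x = 0.162, y = 0.102
  3: x = 0.347, y = 0.108

x_2 = 0.162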